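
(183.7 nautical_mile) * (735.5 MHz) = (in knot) 4.864e+14. Check: 1 nautical_mile = 1852 m, so 183.7 nautical_mile = 183.7 * 1852 = 340212.4 m. 1 MHz = 1000000 Hz, so 735.5 MHz = 735.5 * 1000000 = 7.355e+08 Hz. Combine: 340212.4 m * 7.355e+08 Hz = 2.5022622e+14 m/s. 1 knot = 0.51444444 m/s, so 2.5022622e+14 m/s = 2.5022622e+14 / 0.51444444 = 4.8640086e+14 knot ≈ 4.864e+14 knot (4 s.f.).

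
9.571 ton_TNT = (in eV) 1 ton_TNT = 4.184e+09 J, so 9.571 ton_TNT = 9.571 * 4.184e+09 = 4.0045064e+10 J. 1 eV = 1.6021766e-19 J, so 4.0045064e+10 J = 4.0045064e+10 / 1.6021766e-19 = 2.4994163e+29 eV ≈ 2.499e+29 eV (4 s.f.). Final answer: 2.499e+29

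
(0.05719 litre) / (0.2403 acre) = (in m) 5.881e-08. Check: 1 litre = 0.001 m^3, so 0.05719 litre = 0.05719 * 0.001 = 5.719e-05 m^3. 1 acre = 4046.8564 m^2, so 0.2403 acre = 0.2403 * 4046.8564 = 972.4596 m^2. Combine: 5.719e-05 m^3 / 972.4596 m^2 = 5.8809641e-08 m. Result: 5.8809641e-08 m ≈ 5.881e-08 m (4 s.f.).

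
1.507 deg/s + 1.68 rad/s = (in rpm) 16.29. Check: 1 deg/s = 0.017453293 rad/s, so 1.507 deg/s = 1.507 * 0.017453293 = 0.026302112 rad/s. 1.68 rad/s is already in rad/s. Sum: 0.026302112 + 1.68 = 1.7063021 rad/s. 1 rpm = 0.10471976 rad/s, so 1.7063021 rad/s = 1.7063021 / 0.10471976 = 16.293985 rpm ≈ 16.29 rpm (4 s.f.).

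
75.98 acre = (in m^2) 3.075e+05. Check: 1 acre = 4046.8564 m^2, so 75.98 acre = 75.98 * 4046.8564 = 307480.15 m^2. Result: 307480.15 m^2 ≈ 3.075e+05 m^2 (4 s.f.).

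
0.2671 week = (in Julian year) 0.005119. Check: 1 week = 604800 s, so 0.2671 week = 0.2671 * 604800 = 161542.08 s. 1 Julian year = 31557600 s, so 161542.08 s = 161542.08 / 31557600 = 0.0051189596 Julian year ≈ 0.005119 Julian year (4 s.f.).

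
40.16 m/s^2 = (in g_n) 1 g_n = 9.80665 m/s^2, so 40.16 m/s^2 = 40.16 / 9.80665 = 4.0951803 g_n ≈ 4.095 g_n (4 s.f.). Final answer: 4.095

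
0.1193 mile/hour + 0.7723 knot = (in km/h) 1.622. Check: 1 mile/hour = 0.44704 m/s, so 0.1193 mile/hour = 0.1193 * 0.44704 = 0.053331872 m/s. 1 knot = 0.51444444 m/s, so 0.7723 knot = 0.7723 * 0.51444444 = 0.39730544 m/s. Sum: 0.053331872 + 0.39730544 = 0.45063732 m/s. 1 km/h = 0.27777778 m/s, so 0.45063732 m/s = 0.45063732 / 0.27777778 = 1.6222943 km/h ≈ 1.622 km/h (4 s.f.).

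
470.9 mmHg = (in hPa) 627.8. Check: 1 mmHg = 133.32237 Pa, so 470.9 mmHg = 470.9 * 133.32237 = 62781.503 Pa. 1 hPa = 100 Pa, so 62781.503 Pa = 62781.503 / 100 = 627.81503 hPa ≈ 627.8 hPa (4 s.f.).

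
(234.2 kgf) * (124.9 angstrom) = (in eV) 1 kgf = 9.80665 N, so 234.2 kgf = 234.2 * 9.80665 = 2296.7174 N. 1 angstrom = 1e-10 m, so 124.9 angstrom = 124.9 * 1e-10 = 1.249e-08 m. Combine: 2296.7174 N * 1.249e-08 m = 2.8686001e-05 J. 1 eV = 1.6021766e-19 J, so 2.8686001e-05 J = 2.8686001e-05 / 1.6021766e-19 = 1.7904393e+14 eV ≈ 1.79e+14 eV (4 s.f.). Final answer: 1.79e+14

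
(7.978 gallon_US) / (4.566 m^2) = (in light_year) 1 gallon_US = 0.0037854118 m^3, so 7.978 gallon_US = 7.978 * 0.0037854118 = 0.030200015 m^3. 4.566 m^2 is already in m^2. Combine: 0.030200015 m^3 / 4.566 m^2 = 0.0066141076 m. 1 light_year = 9.4607305e+15 m, so 0.0066141076 m = 0.0066141076 / 9.4607305e+15 = 6.9911172e-19 light_year ≈ 6.991e-19 light_year (4 s.f.). Final answer: 6.991e-19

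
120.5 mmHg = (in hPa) 1 mmHg = 133.32237 Pa, so 120.5 mmHg = 120.5 * 133.32237 = 16065.345 Pa. 1 hPa = 100 Pa, so 16065.345 Pa = 16065.345 / 100 = 160.65345 hPa ≈ 160.7 hPa (4 s.f.). Final answer: 160.7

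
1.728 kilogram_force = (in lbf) 1 kilogram_force = 9.80665 N, so 1.728 kilogram_force = 1.728 * 9.80665 = 16.945891 N. 1 lbf = 4.4482216 N, so 16.945891 N = 16.945891 / 4.4482216 = 3.8095879 lbf ≈ 3.81 lbf (4 s.f.). Final answer: 3.81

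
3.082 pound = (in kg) 1 pound = 0.45359237 kg, so 3.082 pound = 3.082 * 0.45359237 = 1.3979717 kg. Result: 1.3979717 kg ≈ 1.398 kg (4 s.f.). Final answer: 1.398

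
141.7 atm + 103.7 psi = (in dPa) 1.507e+08. Check: 1 atm = 101325 Pa, so 141.7 atm = 141.7 * 101325 = 14357752 Pa. 1 psi = 6894.7573 Pa, so 103.7 psi = 103.7 * 6894.7573 = 714986.33 Pa. Sum: 14357752 + 714986.33 = 15072739 Pa. 1 dPa = 0.1 Pa, so 15072739 Pa = 15072739 / 0.1 = 1.5072739e+08 dPa ≈ 1.507e+08 dPa (4 s.f.).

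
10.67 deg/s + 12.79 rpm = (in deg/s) 87.41. Check: 1 deg/s = 0.017453293 rad/s, so 10.67 deg/s = 10.67 * 0.017453293 = 0.18622663 rad/s. 1 rpm = 0.10471976 rad/s, so 12.79 rpm = 12.79 * 0.10471976 = 1.3393657 rad/s. Sum: 0.18622663 + 1.3393657 = 1.5255923 rad/s. 1 deg/s = 0.017453293 rad/s, so 1.5255923 rad/s = 1.5255923 / 0.017453293 = 87.41 deg/s.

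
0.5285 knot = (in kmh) 1 knot = 0.51444444 m/s, so 0.5285 knot = 0.5285 * 0.51444444 = 0.27188389 m/s. 1 kmh = 0.27777778 m/s, so 0.27188389 m/s = 0.27188389 / 0.27777778 = 0.978782 kmh ≈ 0.9788 kmh (4 s.f.). Final answer: 0.9788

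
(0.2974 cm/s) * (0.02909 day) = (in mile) 1 cm/s = 0.01 m/s, so 0.2974 cm/s = 0.2974 * 0.01 = 0.002974 m/s. 1 day = 86400 s, so 0.02909 day = 0.02909 * 86400 = 2513.376 s. Combine: 0.002974 m/s * 2513.376 s = 7.4747802 m. 1 mile = 1609.344 m, so 7.4747802 m = 7.4747802 / 1609.344 = 0.0046446131 mile ≈ 0.004645 mile (4 s.f.). Final answer: 0.004645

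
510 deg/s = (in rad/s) 8.901. Check: 1 deg/s = 0.017453293 rad/s, so 510 deg/s = 510 * 0.017453293 = 8.9011792 rad/s. Result: 8.9011792 rad/s ≈ 8.901 rad/s (4 s.f.).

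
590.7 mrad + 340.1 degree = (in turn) 1 mrad = 0.001 rad, so 590.7 mrad = 590.7 * 0.001 = 0.5907 rad. 1 degree = 0.017453293 rad, so 340.1 degree = 340.1 * 0.017453293 = 5.9358648 rad. Sum: 0.5907 + 5.9358648 = 6.5265648 rad. 1 turn = 6.2831853 rad, so 6.5265648 rad = 6.5265648 / 6.2831853 = 1.038735 turn ≈ 1.039 turn (4 s.f.). Final answer: 1.039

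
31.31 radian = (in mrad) 31.31 radian = 31.31 rad. 1 mrad = 0.001 rad, so 31.31 rad = 31.31 / 0.001 = 31310 mrad ≈ 3.131e+04 mrad (4 s.f.). Final answer: 3.131e+04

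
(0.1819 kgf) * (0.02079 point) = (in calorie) 1 kgf = 9.80665 N, so 0.1819 kgf = 0.1819 * 9.80665 = 1.7838296 N. 1 point = 0.00035277778 m, so 0.02079 point = 0.02079 * 0.00035277778 = 7.33425e-06 m. Combine: 1.7838296 N * 7.33425e-06 m = 1.3083053e-05 J. 1 calorie = 4.184 J, so 1.3083053e-05 J = 1.3083053e-05 / 4.184 = 3.1269246e-06 calorie ≈ 3.127e-06 calorie (4 s.f.). Final answer: 3.127e-06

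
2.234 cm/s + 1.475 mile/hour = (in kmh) 2.454. Check: 1 cm/s = 0.01 m/s, so 2.234 cm/s = 2.234 * 0.01 = 0.02234 m/s. 1 mile/hour = 0.44704 m/s, so 1.475 mile/hour = 1.475 * 0.44704 = 0.659384 m/s. Sum: 0.02234 + 0.659384 = 0.681724 m/s. 1 kmh = 0.27777778 m/s, so 0.681724 m/s = 0.681724 / 0.27777778 = 2.4542064 kmh ≈ 2.454 kmh (4 s.f.).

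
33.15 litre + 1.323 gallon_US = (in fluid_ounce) 1290. Check: 1 litre = 0.001 m^3, so 33.15 litre = 33.15 * 0.001 = 0.03315 m^3. 1 gallon_US = 0.0037854118 m^3, so 1.323 gallon_US = 1.323 * 0.0037854118 = 0.0050080998 m^3. Sum: 0.03315 + 0.0050080998 = 0.0381581 m^3. 1 fluid_ounce = 2.957353e-05 m^3, so 0.0381581 m^3 = 0.0381581 / 2.957353e-05 = 1290.2789 fluid_ounce ≈ 1290 fluid_ounce (4 s.f.).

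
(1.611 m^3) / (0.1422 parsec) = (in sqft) 3.952e-15. Check: 1.611 m^3 is already in m^3. 1 parsec = 3.0856776e+16 m, so 0.1422 parsec = 0.1422 * 3.0856776e+16 = 4.3878335e+15 m. Combine: 1.611 m^3 / 4.3878335e+15 m = 3.6715158e-16 m^2. 1 sqft = 0.09290304 m^2, so 3.6715158e-16 m^2 = 3.6715158e-16 / 0.09290304 = 3.9519867e-15 sqft ≈ 3.952e-15 sqft (4 s.f.).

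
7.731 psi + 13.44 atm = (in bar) 1 psi = 6894.7573 Pa, so 7.731 psi = 7.731 * 6894.7573 = 53303.369 Pa. 1 atm = 101325 Pa, so 13.44 atm = 13.44 * 101325 = 1361808 Pa. Sum: 53303.369 + 1361808 = 1415111.4 Pa. 1 bar = 100000 Pa, so 1415111.4 Pa = 1415111.4 / 100000 = 14.151114 bar ≈ 14.15 bar (4 s.f.). Final answer: 14.15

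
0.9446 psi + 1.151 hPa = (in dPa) 6.628e+04. Check: 1 psi = 6894.7573 Pa, so 0.9446 psi = 0.9446 * 6894.7573 = 6512.7877 Pa. 1 hPa = 100 Pa, so 1.151 hPa = 1.151 * 100 = 115.1 Pa. Sum: 6512.7877 + 115.1 = 6627.8877 Pa. 1 dPa = 0.1 Pa, so 6627.8877 Pa = 6627.8877 / 0.1 = 66278.877 dPa ≈ 6.628e+04 dPa (4 s.f.).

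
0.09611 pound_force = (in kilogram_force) 1 pound_force = 4.4482216 N, so 0.09611 pound_force = 0.09611 * 4.4482216 = 0.42751858 N. 1 kilogram_force = 9.80665 N, so 0.42751858 N = 0.42751858 / 9.80665 = 0.043594763 kilogram_force ≈ 0.04359 kilogram_force (4 s.f.). Final answer: 0.04359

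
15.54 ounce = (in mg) 1 ounce = 0.028349523 kg, so 15.54 ounce = 15.54 * 0.028349523 = 0.44055159 kg. 1 mg = 1e-06 kg, so 0.44055159 kg = 0.44055159 / 1e-06 = 440551.59 mg ≈ 4.406e+05 mg (4 s.f.). Final answer: 4.406e+05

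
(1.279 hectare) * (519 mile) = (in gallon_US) 1 hectare = 10000 m^2, so 1.279 hectare = 1.279 * 10000 = 12790 m^2. 1 mile = 1609.344 m, so 519 mile = 519 * 1609.344 = 835249.54 m. Combine: 12790 m^2 * 835249.54 m = 1.0682842e+10 m^3. 1 gallon_US = 0.0037854118 m^3, so 1.0682842e+10 m^3 = 1.0682842e+10 / 0.0037854118 = 2.8221082e+12 gallon_US ≈ 2.822e+12 gallon_US (4 s.f.). Final answer: 2.822e+12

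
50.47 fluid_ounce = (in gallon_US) 1 fluid_ounce = 2.957353e-05 m^3, so 50.47 fluid_ounce = 50.47 * 2.957353e-05 = 0.001492576 m^3. 1 gallon_US = 0.0037854118 m^3, so 0.001492576 m^3 = 0.001492576 / 0.0037854118 = 0.39429687 gallon_US ≈ 0.3943 gallon_US (4 s.f.). Final answer: 0.3943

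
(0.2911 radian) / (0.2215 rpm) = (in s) 0.2911 radian = 0.2911 rad. 1 rpm = 0.10471976 rad/s, so 0.2215 rpm = 0.2215 * 0.10471976 = 0.023195426 rad/s. Combine: 0.2911 rad / 0.023195426 rad/s = 12.549888 s. Result: 12.549888 s ≈ 12.55 s (4 s.f.). Final answer: 12.55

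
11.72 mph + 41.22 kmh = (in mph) 37.33. Check: 1 mph = 0.44704 m/s, so 11.72 mph = 11.72 * 0.44704 = 5.2393088 m/s. 1 kmh = 0.27777778 m/s, so 41.22 kmh = 41.22 * 0.27777778 = 11.45 m/s. Sum: 5.2393088 + 11.45 = 16.689309 m/s. 1 mph = 0.44704 m/s, so 16.689309 m/s = 16.689309 / 0.44704 = 37.332921 mph ≈ 37.33 mph (4 s.f.).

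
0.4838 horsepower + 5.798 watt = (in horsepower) 0.4916. Check: 1 horsepower = 745.69987 W, so 0.4838 horsepower = 0.4838 * 745.69987 = 360.7696 W. 5.798 watt = 5.798 W. Sum: 360.7696 + 5.798 = 366.5676 W. 1 horsepower = 745.69987 W, so 366.5676 W = 366.5676 / 745.69987 = 0.49157525 horsepower ≈ 0.4916 horsepower (4 s.f.).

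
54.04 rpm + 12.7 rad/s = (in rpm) 175.3. Check: 1 rpm = 0.10471976 rad/s, so 54.04 rpm = 54.04 * 0.10471976 = 5.6590556 rad/s. 12.7 rad/s is already in rad/s. Sum: 5.6590556 + 12.7 = 18.359056 rad/s. 1 rpm = 0.10471976 rad/s, so 18.359056 rad/s = 18.359056 / 0.10471976 = 175.31607 rpm ≈ 175.3 rpm (4 s.f.).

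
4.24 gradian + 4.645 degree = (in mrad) 147.7. Check: 1 gradian = 0.015707963 rad, so 4.24 gradian = 4.24 * 0.015707963 = 0.066601764 rad. 1 degree = 0.017453293 rad, so 4.645 degree = 4.645 * 0.017453293 = 0.081070544 rad. Sum: 0.066601764 + 0.081070544 = 0.14767231 rad. 1 mrad = 0.001 rad, so 0.14767231 rad = 0.14767231 / 0.001 = 147.67231 mrad ≈ 147.7 mrad (4 s.f.).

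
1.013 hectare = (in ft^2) 1.09e+05. Check: 1 hectare = 10000 m^2, so 1.013 hectare = 1.013 * 10000 = 10130 m^2. 1 ft^2 = 0.09290304 m^2, so 10130 m^2 = 10130 / 0.09290304 = 109038.41 ft^2 ≈ 1.09e+05 ft^2 (4 s.f.).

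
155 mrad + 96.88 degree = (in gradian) 117.5. Check: 1 mrad = 0.001 rad, so 155 mrad = 155 * 0.001 = 0.155 rad. 1 degree = 0.017453293 rad, so 96.88 degree = 96.88 * 0.017453293 = 1.690875 rad. Sum: 0.155 + 1.690875 = 1.845875 rad. 1 gradian = 0.015707963 rad, so 1.845875 rad = 1.845875 / 0.015707963 = 117.51205 gradian ≈ 117.5 gradian (4 s.f.).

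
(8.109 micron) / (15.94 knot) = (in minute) 1 micron = 1e-06 m, so 8.109 micron = 8.109 * 1e-06 = 8.109e-06 m. 1 knot = 0.51444444 m/s, so 15.94 knot = 15.94 * 0.51444444 = 8.2002444 m/s. Combine: 8.109e-06 m / 8.2002444 m/s = 9.8887296e-07 s. 1 minute = 60 s, so 9.8887296e-07 s = 9.8887296e-07 / 60 = 1.6481216e-08 minute ≈ 1.648e-08 minute (4 s.f.). Final answer: 1.648e-08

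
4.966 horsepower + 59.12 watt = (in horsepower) 1 horsepower = 745.69987 W, so 4.966 horsepower = 4.966 * 745.69987 = 3703.1456 W. 59.12 watt = 59.12 W. Sum: 3703.1456 + 59.12 = 3762.2656 W. 1 horsepower = 745.69987 W, so 3762.2656 W = 3762.2656 / 745.69987 = 5.0452812 horsepower ≈ 5.045 horsepower (4 s.f.). Final answer: 5.045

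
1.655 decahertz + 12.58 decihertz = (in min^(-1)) 1068. Check: 1 decahertz = 10 Hz, so 1.655 decahertz = 1.655 * 10 = 16.55 Hz. 1 decihertz = 0.1 Hz, so 12.58 decihertz = 12.58 * 0.1 = 1.258 Hz. Sum: 16.55 + 1.258 = 17.808 Hz. 1 min^(-1) = 0.016666667 Hz, so 17.808 Hz = 17.808 / 0.016666667 = 1068.48 min^(-1) ≈ 1068 min^(-1) (4 s.f.).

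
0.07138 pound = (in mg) 3.238e+04. Check: 1 pound = 0.45359237 kg, so 0.07138 pound = 0.07138 * 0.45359237 = 0.032377423 kg. 1 mg = 1e-06 kg, so 0.032377423 kg = 0.032377423 / 1e-06 = 32377.423 mg ≈ 3.238e+04 mg (4 s.f.).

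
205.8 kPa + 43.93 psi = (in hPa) 1 kPa = 1000 Pa, so 205.8 kPa = 205.8 * 1000 = 205800 Pa. 1 psi = 6894.7573 Pa, so 43.93 psi = 43.93 * 6894.7573 = 302886.69 Pa. Sum: 205800 + 302886.69 = 508686.69 Pa. 1 hPa = 100 Pa, so 508686.69 Pa = 508686.69 / 100 = 5086.8669 hPa ≈ 5087 hPa (4 s.f.). Final answer: 5087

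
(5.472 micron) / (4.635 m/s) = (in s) 1.181e-06. Check: 1 micron = 1e-06 m, so 5.472 micron = 5.472 * 1e-06 = 5.472e-06 m. 4.635 m/s is already in m/s. Combine: 5.472e-06 m / 4.635 m/s = 1.1805825e-06 s. Result: 1.1805825e-06 s ≈ 1.181e-06 s (4 s.f.).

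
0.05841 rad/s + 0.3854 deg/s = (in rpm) 0.05841 rad/s is already in rad/s. 1 deg/s = 0.017453293 rad/s, so 0.3854 deg/s = 0.3854 * 0.017453293 = 0.0067264989 rad/s. Sum: 0.05841 + 0.0067264989 = 0.065136499 rad/s. 1 rpm = 0.10471976 rad/s, so 0.065136499 rad/s = 0.065136499 / 0.10471976 = 0.62200775 rpm ≈ 0.622 rpm (4 s.f.). Final answer: 0.622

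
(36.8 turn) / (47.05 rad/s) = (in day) 5.688e-05. Check: 1 turn = 6.2831853 rad, so 36.8 turn = 36.8 * 6.2831853 = 231.22122 rad. 47.05 rad/s is already in rad/s. Combine: 231.22122 rad / 47.05 rad/s = 4.9143724 s. 1 day = 86400 s, so 4.9143724 s = 4.9143724 / 86400 = 5.687931e-05 day ≈ 5.688e-05 day (4 s.f.).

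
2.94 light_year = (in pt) 7.884e+19. Check: 1 light_year = 9.4607305e+15 m, so 2.94 light_year = 2.94 * 9.4607305e+15 = 2.7814548e+16 m. 1 pt = 0.00035277778 m, so 2.7814548e+16 m = 2.7814548e+16 / 0.00035277778 = 7.8844387e+19 pt ≈ 7.884e+19 pt (4 s.f.).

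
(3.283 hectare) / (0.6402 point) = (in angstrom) 1 hectare = 10000 m^2, so 3.283 hectare = 3.283 * 10000 = 32830 m^2. 1 point = 0.00035277778 m, so 0.6402 point = 0.6402 * 0.00035277778 = 0.00022584833 m. Combine: 32830 m^2 / 0.00022584833 m = 1.4536304e+08 m. 1 angstrom = 1e-10 m, so 1.4536304e+08 m = 1.4536304e+08 / 1e-10 = 1.4536304e+18 angstrom ≈ 1.454e+18 angstrom (4 s.f.). Final answer: 1.454e+18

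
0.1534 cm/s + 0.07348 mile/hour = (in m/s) 1 cm/s = 0.01 m/s, so 0.1534 cm/s = 0.1534 * 0.01 = 0.001534 m/s. 1 mile/hour = 0.44704 m/s, so 0.07348 mile/hour = 0.07348 * 0.44704 = 0.032848499 m/s. Sum: 0.001534 + 0.032848499 = 0.034382499 m/s. Result: 0.034382499 m/s ≈ 0.03438 m/s (4 s.f.). Final answer: 0.03438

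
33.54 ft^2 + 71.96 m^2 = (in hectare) 0.007508. Check: 1 ft^2 = 0.09290304 m^2, so 33.54 ft^2 = 33.54 * 0.09290304 = 3.115968 m^2. 71.96 m^2 is already in m^2. Sum: 3.115968 + 71.96 = 75.075968 m^2. 1 hectare = 10000 m^2, so 75.075968 m^2 = 75.075968 / 10000 = 0.0075075968 hectare ≈ 0.007508 hectare (4 s.f.).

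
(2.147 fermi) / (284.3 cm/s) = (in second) 7.552e-16. Check: 1 fermi = 1e-15 m, so 2.147 fermi = 2.147 * 1e-15 = 2.147e-15 m. 1 cm/s = 0.01 m/s, so 284.3 cm/s = 284.3 * 0.01 = 2.843 m/s. Combine: 2.147e-15 m / 2.843 m/s = 7.5518818e-16 s. 7.5518818e-16 s = 7.5518818e-16 second ≈ 7.552e-16 second (4 s.f.).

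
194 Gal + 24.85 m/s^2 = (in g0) 2.732. Check: 1 Gal = 0.01 m/s^2, so 194 Gal = 194 * 0.01 = 1.94 m/s^2. 24.85 m/s^2 is already in m/s^2. Sum: 1.94 + 24.85 = 26.79 m/s^2. 1 g0 = 9.80665 m/s^2, so 26.79 m/s^2 = 26.79 / 9.80665 = 2.7318197 g0 ≈ 2.732 g0 (4 s.f.).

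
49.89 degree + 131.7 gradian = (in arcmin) 1.011e+04. Check: 1 degree = 0.017453293 rad, so 49.89 degree = 49.89 * 0.017453293 = 0.87074476 rad. 1 gradian = 0.015707963 rad, so 131.7 gradian = 131.7 * 0.015707963 = 2.0687388 rad. Sum: 0.87074476 + 2.0687388 = 2.9394835 rad. 1 arcmin = 0.00029088821 rad, so 2.9394835 rad = 2.9394835 / 0.00029088821 = 10105.2 arcmin ≈ 1.011e+04 arcmin (4 s.f.).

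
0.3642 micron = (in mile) 1 micron = 1e-06 m, so 0.3642 micron = 0.3642 * 1e-06 = 3.642e-07 m. 1 mile = 1609.344 m, so 3.642e-07 m = 3.642e-07 / 1609.344 = 2.2630339e-10 mile ≈ 2.263e-10 mile (4 s.f.). Final answer: 2.263e-10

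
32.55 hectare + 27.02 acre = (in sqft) 4.681e+06. Check: 1 hectare = 10000 m^2, so 32.55 hectare = 32.55 * 10000 = 325500 m^2. 1 acre = 4046.8564 m^2, so 27.02 acre = 27.02 * 4046.8564 = 109346.06 m^2. Sum: 325500 + 109346.06 = 434846.06 m^2. 1 sqft = 0.09290304 m^2, so 434846.06 m^2 = 434846.06 / 0.09290304 = 4680644 sqft ≈ 4.681e+06 sqft (4 s.f.).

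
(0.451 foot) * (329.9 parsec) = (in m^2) 1.399e+18. Check: 1 foot = 0.3048 m, so 0.451 foot = 0.451 * 0.3048 = 0.1374648 m. 1 parsec = 3.0856776e+16 m, so 329.9 parsec = 329.9 * 3.0856776e+16 = 1.017965e+19 m. Combine: 0.1374648 m * 1.017965e+19 m = 1.3993436e+18 m^2. Result: 1.3993436e+18 m^2 ≈ 1.399e+18 m^2 (4 s.f.).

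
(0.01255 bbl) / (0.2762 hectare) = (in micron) 1 bbl = 0.15898729 m^3, so 0.01255 bbl = 0.01255 * 0.15898729 = 0.0019952906 m^3. 1 hectare = 10000 m^2, so 0.2762 hectare = 0.2762 * 10000 = 2762 m^2. Combine: 0.0019952906 m^3 / 2762 m^2 = 7.2240788e-07 m. 1 micron = 1e-06 m, so 7.2240788e-07 m = 7.2240788e-07 / 1e-06 = 0.72240788 micron ≈ 0.7224 micron (4 s.f.). Final answer: 0.7224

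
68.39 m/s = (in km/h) 1 km/h = 0.27777778 m/s, so 68.39 m/s = 68.39 / 0.27777778 = 246.204 km/h ≈ 246.2 km/h (4 s.f.). Final answer: 246.2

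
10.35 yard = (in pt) 1 yard = 0.9144 m, so 10.35 yard = 10.35 * 0.9144 = 9.46404 m. 1 pt = 0.00035277778 m, so 9.46404 m = 9.46404 / 0.00035277778 = 26827.2 pt ≈ 2.683e+04 pt (4 s.f.). Final answer: 2.683e+04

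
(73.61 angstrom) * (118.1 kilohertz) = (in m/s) 1 angstrom = 1e-10 m, so 73.61 angstrom = 73.61 * 1e-10 = 7.361e-09 m. 1 kilohertz = 1000 Hz, so 118.1 kilohertz = 118.1 * 1000 = 118100 Hz. Combine: 7.361e-09 m * 118100 Hz = 0.0008693341 m/s. Result: 0.0008693341 m/s ≈ 0.0008693 m/s (4 s.f.). Final answer: 0.0008693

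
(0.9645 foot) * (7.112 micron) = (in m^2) 1 foot = 0.3048 m, so 0.9645 foot = 0.9645 * 0.3048 = 0.2939796 m. 1 micron = 1e-06 m, so 7.112 micron = 7.112 * 1e-06 = 7.112e-06 m. Combine: 0.2939796 m * 7.112e-06 m = 2.0907829e-06 m^2. Result: 2.0907829e-06 m^2 ≈ 2.091e-06 m^2 (4 s.f.). Final answer: 2.091e-06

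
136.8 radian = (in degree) 136.8 radian = 136.8 rad. 1 degree = 0.017453293 rad, so 136.8 rad = 136.8 / 0.017453293 = 7838.0626 degree ≈ 7838 degree (4 s.f.). Final answer: 7838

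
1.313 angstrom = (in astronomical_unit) 8.777e-22. Check: 1 angstrom = 1e-10 m, so 1.313 angstrom = 1.313 * 1e-10 = 1.313e-10 m. 1 astronomical_unit = 1.4959787e+11 m, so 1.313e-10 m = 1.313e-10 / 1.4959787e+11 = 8.7768629e-22 astronomical_unit ≈ 8.777e-22 astronomical_unit (4 s.f.).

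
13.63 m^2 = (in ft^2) 1 ft^2 = 0.09290304 m^2, so 13.63 m^2 = 13.63 / 0.09290304 = 146.7121 ft^2 ≈ 146.7 ft^2 (4 s.f.). Final answer: 146.7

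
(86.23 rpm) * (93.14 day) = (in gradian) 4.626e+09. Check: 1 rpm = 0.10471976 rad/s, so 86.23 rpm = 86.23 * 0.10471976 = 9.0299845 rad/s. 1 day = 86400 s, so 93.14 day = 93.14 * 86400 = 8047296 s. Combine: 9.0299845 rad/s * 8047296 s = 72666958 rad. 1 gradian = 0.015707963 rad, so 72666958 rad = 72666958 / 0.015707963 = 4.6261222e+09 gradian ≈ 4.626e+09 gradian (4 s.f.).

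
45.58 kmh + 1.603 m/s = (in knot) 27.73. Check: 1 kmh = 0.27777778 m/s, so 45.58 kmh = 45.58 * 0.27777778 = 12.661111 m/s. 1.603 m/s is already in m/s. Sum: 12.661111 + 1.603 = 14.264111 m/s. 1 knot = 0.51444444 m/s, so 14.264111 m/s = 14.264111 / 0.51444444 = 27.727214 knot ≈ 27.73 knot (4 s.f.).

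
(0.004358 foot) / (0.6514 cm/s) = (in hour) 1 foot = 0.3048 m, so 0.004358 foot = 0.004358 * 0.3048 = 0.0013283184 m. 1 cm/s = 0.01 m/s, so 0.6514 cm/s = 0.6514 * 0.01 = 0.006514 m/s. Combine: 0.0013283184 m / 0.006514 m/s = 0.20391747 s. 1 hour = 3600 s, so 0.20391747 s = 0.20391747 / 3600 = 5.6643742e-05 hour ≈ 5.664e-05 hour (4 s.f.). Final answer: 5.664e-05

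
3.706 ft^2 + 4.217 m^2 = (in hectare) 0.0004561. Check: 1 ft^2 = 0.09290304 m^2, so 3.706 ft^2 = 3.706 * 0.09290304 = 0.34429867 m^2. 4.217 m^2 is already in m^2. Sum: 0.34429867 + 4.217 = 4.5612987 m^2. 1 hectare = 10000 m^2, so 4.5612987 m^2 = 4.5612987 / 10000 = 0.00045612987 hectare ≈ 0.0004561 hectare (4 s.f.).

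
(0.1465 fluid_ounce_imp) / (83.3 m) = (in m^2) 1 fluid_ounce_imp = 2.8413063e-05 m^3, so 0.1465 fluid_ounce_imp = 0.1465 * 2.8413063e-05 = 4.1625137e-06 m^3. 83.3 m is already in m. Combine: 4.1625137e-06 m^3 / 83.3 m = 4.9970152e-08 m^2. Result: 4.9970152e-08 m^2 ≈ 4.997e-08 m^2 (4 s.f.). Final answer: 4.997e-08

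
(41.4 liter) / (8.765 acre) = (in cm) 1 liter = 0.001 m^3, so 41.4 liter = 41.4 * 0.001 = 0.0414 m^3. 1 acre = 4046.8564 m^2, so 8.765 acre = 8.765 * 4046.8564 = 35470.697 m^2. Combine: 0.0414 m^3 / 35470.697 m^2 = 1.1671606e-06 m. 1 cm = 0.01 m, so 1.1671606e-06 m = 1.1671606e-06 / 0.01 = 0.00011671606 cm ≈ 0.0001167 cm (4 s.f.). Final answer: 0.0001167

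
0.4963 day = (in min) 714.7. Check: 1 day = 86400 s, so 0.4963 day = 0.4963 * 86400 = 42880.32 s. 1 min = 60 s, so 42880.32 s = 42880.32 / 60 = 714.672 min ≈ 714.7 min (4 s.f.).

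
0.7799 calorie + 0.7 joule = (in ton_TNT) 1 calorie = 4.184 J, so 0.7799 calorie = 0.7799 * 4.184 = 3.2631016 J. 0.7 joule = 0.7 J. Sum: 3.2631016 + 0.7 = 3.9631016 J. 1 ton_TNT = 4.184e+09 J, so 3.9631016 J = 3.9631016 / 4.184e+09 = 9.4720402e-10 ton_TNT ≈ 9.472e-10 ton_TNT (4 s.f.). Final answer: 9.472e-10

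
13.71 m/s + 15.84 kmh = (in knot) 35.2. Check: 13.71 m/s is already in m/s. 1 kmh = 0.27777778 m/s, so 15.84 kmh = 15.84 * 0.27777778 = 4.4 m/s. Sum: 13.71 + 4.4 = 18.11 m/s. 1 knot = 0.51444444 m/s, so 18.11 m/s = 18.11 / 0.51444444 = 35.203024 knot ≈ 35.2 knot (4 s.f.).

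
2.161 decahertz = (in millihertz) 1 decahertz = 10 Hz, so 2.161 decahertz = 2.161 * 10 = 21.61 Hz. 1 millihertz = 0.001 Hz, so 21.61 Hz = 21.61 / 0.001 = 21610 millihertz ≈ 2.161e+04 millihertz (4 s.f.). Final answer: 2.161e+04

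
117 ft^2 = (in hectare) 1 ft^2 = 0.09290304 m^2, so 117 ft^2 = 117 * 0.09290304 = 10.869656 m^2. 1 hectare = 10000 m^2, so 10.869656 m^2 = 10.869656 / 10000 = 0.0010869656 hectare ≈ 0.001087 hectare (4 s.f.). Final answer: 0.001087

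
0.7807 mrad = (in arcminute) 2.684. Check: 1 mrad = 0.001 rad, so 0.7807 mrad = 0.7807 * 0.001 = 0.0007807 rad. 1 arcminute = 0.00029088821 rad, so 0.0007807 rad = 0.0007807 / 0.00029088821 = 2.6838489 arcminute ≈ 2.684 arcminute (4 s.f.).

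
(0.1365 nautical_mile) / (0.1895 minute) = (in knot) 43.22. Check: 1 nautical_mile = 1852 m, so 0.1365 nautical_mile = 0.1365 * 1852 = 252.798 m. 1 minute = 60 s, so 0.1895 minute = 0.1895 * 60 = 11.37 s. Combine: 252.798 m / 11.37 s = 22.233773 m/s. 1 knot = 0.51444444 m/s, so 22.233773 m/s = 22.233773 / 0.51444444 = 43.218997 knot ≈ 43.22 knot (4 s.f.).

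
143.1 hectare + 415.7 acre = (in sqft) 3.351e+07. Check: 1 hectare = 10000 m^2, so 143.1 hectare = 143.1 * 10000 = 1431000 m^2. 1 acre = 4046.8564 m^2, so 415.7 acre = 415.7 * 4046.8564 = 1682278.2 m^2. Sum: 1431000 + 1682278.2 = 3113278.2 m^2. 1 sqft = 0.09290304 m^2, so 3113278.2 m^2 = 3113278.2 / 0.09290304 = 33511048 sqft ≈ 3.351e+07 sqft (4 s.f.).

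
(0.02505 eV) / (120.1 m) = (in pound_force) 1 eV = 1.6021766e-19 J, so 0.02505 eV = 0.02505 * 1.6021766e-19 = 4.0134525e-21 J. 120.1 m is already in m. Combine: 4.0134525e-21 J / 120.1 m = 3.3417589e-23 N. 1 pound_force = 4.4482216 N, so 3.3417589e-23 N = 3.3417589e-23 / 4.4482216 = 7.5125729e-24 pound_force ≈ 7.513e-24 pound_force (4 s.f.). Final answer: 7.513e-24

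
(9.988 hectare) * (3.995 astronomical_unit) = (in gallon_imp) 1 hectare = 10000 m^2, so 9.988 hectare = 9.988 * 10000 = 99880 m^2. 1 astronomical_unit = 1.4959787e+11 m, so 3.995 astronomical_unit = 3.995 * 1.4959787e+11 = 5.9764349e+11 m. Combine: 99880 m^2 * 5.9764349e+11 m = 5.9692632e+16 m^3. 1 gallon_imp = 0.00454609 m^3, so 5.9692632e+16 m^3 = 5.9692632e+16 / 0.00454609 = 1.3130543e+19 gallon_imp ≈ 1.313e+19 gallon_imp (4 s.f.). Final answer: 1.313e+19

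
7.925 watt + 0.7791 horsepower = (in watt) 7.925 watt = 7.925 W. 1 horsepower = 745.69987 W, so 0.7791 horsepower = 0.7791 * 745.69987 = 580.97477 W. Sum: 7.925 + 580.97477 = 588.89977 W. 588.89977 W = 588.89977 watt ≈ 588.9 watt (4 s.f.). Final answer: 588.9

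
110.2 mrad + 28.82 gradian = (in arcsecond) 1.161e+05. Check: 1 mrad = 0.001 rad, so 110.2 mrad = 110.2 * 0.001 = 0.1102 rad. 1 gradian = 0.015707963 rad, so 28.82 gradian = 28.82 * 0.015707963 = 0.4527035 rad. Sum: 0.1102 + 0.4527035 = 0.5629035 rad. 1 arcsecond = 4.8481368e-06 rad, so 0.5629035 rad = 0.5629035 / 4.8481368e-06 = 116107.18 arcsecond ≈ 1.161e+05 arcsecond (4 s.f.).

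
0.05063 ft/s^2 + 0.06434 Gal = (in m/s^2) 1 ft/s^2 = 0.3048 m/s^2, so 0.05063 ft/s^2 = 0.05063 * 0.3048 = 0.015432024 m/s^2. 1 Gal = 0.01 m/s^2, so 0.06434 Gal = 0.06434 * 0.01 = 0.0006434 m/s^2. Sum: 0.015432024 + 0.0006434 = 0.016075424 m/s^2. Result: 0.016075424 m/s^2 ≈ 0.01608 m/s^2 (4 s.f.). Final answer: 0.01608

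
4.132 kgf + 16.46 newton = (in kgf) 5.81. Check: 1 kgf = 9.80665 N, so 4.132 kgf = 4.132 * 9.80665 = 40.521078 N. 16.46 newton = 16.46 N. Sum: 40.521078 + 16.46 = 56.981078 N. 1 kgf = 9.80665 N, so 56.981078 N = 56.981078 / 9.80665 = 5.8104529 kgf ≈ 5.81 kgf (4 s.f.).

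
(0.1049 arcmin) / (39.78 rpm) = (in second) 7.325e-06. Check: 1 arcmin = 0.00029088821 rad, so 0.1049 arcmin = 0.1049 * 0.00029088821 = 3.0514173e-05 rad. 1 rpm = 0.10471976 rad/s, so 39.78 rpm = 39.78 * 0.10471976 = 4.1657519 rad/s. Combine: 3.0514173e-05 rad / 4.1657519 rad/s = 7.3250098e-06 s. 7.3250098e-06 s = 7.3250098e-06 second ≈ 7.325e-06 second (4 s.f.).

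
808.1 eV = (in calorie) 1 eV = 1.6021766e-19 J, so 808.1 eV = 808.1 * 1.6021766e-19 = 1.2947189e-16 J. 1 calorie = 4.184 J, so 1.2947189e-16 J = 1.2947189e-16 / 4.184 = 3.0944525e-17 calorie ≈ 3.094e-17 calorie (4 s.f.). Final answer: 3.094e-17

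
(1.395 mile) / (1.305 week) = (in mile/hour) 0.006363. Check: 1 mile = 1609.344 m, so 1.395 mile = 1.395 * 1609.344 = 2245.0349 m. 1 week = 604800 s, so 1.305 week = 1.305 * 604800 = 789264 s. Combine: 2245.0349 m / 789264 s = 0.0028444663 m/s. 1 mile/hour = 0.44704 m/s, so 0.0028444663 m/s = 0.0028444663 / 0.44704 = 0.00636289 mile/hour ≈ 0.006363 mile/hour (4 s.f.).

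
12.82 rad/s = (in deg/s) 1 deg/s = 0.017453293 rad/s, so 12.82 rad/s = 12.82 / 0.017453293 = 734.53189 deg/s ≈ 734.5 deg/s (4 s.f.). Final answer: 734.5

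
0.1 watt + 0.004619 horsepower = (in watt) 3.544. Check: 0.1 watt = 0.1 W. 1 horsepower = 745.69987 W, so 0.004619 horsepower = 0.004619 * 745.69987 = 3.4443877 W. Sum: 0.1 + 3.4443877 = 3.5443877 W. 3.5443877 W = 3.5443877 watt ≈ 3.544 watt (4 s.f.).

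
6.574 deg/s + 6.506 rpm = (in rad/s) 0.796. Check: 1 deg/s = 0.017453293 rad/s, so 6.574 deg/s = 6.574 * 0.017453293 = 0.11473795 rad/s. 1 rpm = 0.10471976 rad/s, so 6.506 rpm = 6.506 * 0.10471976 = 0.68130673 rad/s. Sum: 0.11473795 + 0.68130673 = 0.79604467 rad/s. Result: 0.79604467 rad/s ≈ 0.796 rad/s (4 s.f.).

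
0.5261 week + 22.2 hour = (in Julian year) 0.01262. Check: 1 week = 604800 s, so 0.5261 week = 0.5261 * 604800 = 318185.28 s. 1 hour = 3600 s, so 22.2 hour = 22.2 * 3600 = 79920 s. Sum: 318185.28 + 79920 = 398105.28 s. 1 Julian year = 31557600 s, so 398105.28 s = 398105.28 / 31557600 = 0.012615195 Julian year ≈ 0.01262 Julian year (4 s.f.).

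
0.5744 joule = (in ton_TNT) 1.373e-10. Check: 0.5744 joule = 0.5744 J. 1 ton_TNT = 4.184e+09 J, so 0.5744 J = 0.5744 / 4.184e+09 = 1.3728489e-10 ton_TNT ≈ 1.373e-10 ton_TNT (4 s.f.).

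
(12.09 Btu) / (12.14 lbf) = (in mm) 1 Btu = 1055.0559 J, so 12.09 Btu = 12.09 * 1055.0559 = 12755.625 J. 1 lbf = 4.4482216 N, so 12.14 lbf = 12.14 * 4.4482216 = 54.00141 N. Combine: 12755.625 J / 54.00141 N = 236.20911 m. 1 mm = 0.001 m, so 236.20911 m = 236.20911 / 0.001 = 236209.11 mm ≈ 2.362e+05 mm (4 s.f.). Final answer: 2.362e+05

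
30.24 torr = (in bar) 0.04032. Check: 1 torr = 133.32237 Pa, so 30.24 torr = 30.24 * 133.32237 = 4031.6684 Pa. 1 bar = 100000 Pa, so 4031.6684 Pa = 4031.6684 / 100000 = 0.040316684 bar ≈ 0.04032 bar (4 s.f.).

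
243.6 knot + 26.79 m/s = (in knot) 1 knot = 0.51444444 m/s, so 243.6 knot = 243.6 * 0.51444444 = 125.31867 m/s. 26.79 m/s is already in m/s. Sum: 125.31867 + 26.79 = 152.10867 m/s. 1 knot = 0.51444444 m/s, so 152.10867 m/s = 152.10867 / 0.51444444 = 295.67559 knot ≈ 295.7 knot (4 s.f.). Final answer: 295.7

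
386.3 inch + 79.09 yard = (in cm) 1 inch = 0.0254 m, so 386.3 inch = 386.3 * 0.0254 = 9.81202 m. 1 yard = 0.9144 m, so 79.09 yard = 79.09 * 0.9144 = 72.319896 m. Sum: 9.81202 + 72.319896 = 82.131916 m. 1 cm = 0.01 m, so 82.131916 m = 82.131916 / 0.01 = 8213.1916 cm ≈ 8213 cm (4 s.f.). Final answer: 8213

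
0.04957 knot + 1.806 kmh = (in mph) 1 knot = 0.51444444 m/s, so 0.04957 knot = 0.04957 * 0.51444444 = 0.025501011 m/s. 1 kmh = 0.27777778 m/s, so 1.806 kmh = 1.806 * 0.27777778 = 0.50166667 m/s. Sum: 0.025501011 + 0.50166667 = 0.52716768 m/s. 1 mph = 0.44704 m/s, so 0.52716768 m/s = 0.52716768 / 0.44704 = 1.1792405 mph ≈ 1.179 mph (4 s.f.). Final answer: 1.179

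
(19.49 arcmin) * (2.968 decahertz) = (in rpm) 1 arcmin = 0.00029088821 rad, so 19.49 arcmin = 19.49 * 0.00029088821 = 0.0056694112 rad. 1 decahertz = 10 Hz, so 2.968 decahertz = 2.968 * 10 = 29.68 Hz. Combine: 0.0056694112 rad * 29.68 Hz = 0.16826812 rad/s. 1 rpm = 0.10471976 rad/s, so 0.16826812 rad/s = 0.16826812 / 0.10471976 = 1.6068422 rpm ≈ 1.607 rpm (4 s.f.). Final answer: 1.607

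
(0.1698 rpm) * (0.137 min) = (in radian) 1 rpm = 0.10471976 rad/s, so 0.1698 rpm = 0.1698 * 0.10471976 = 0.017781414 rad/s. 1 min = 60 s, so 0.137 min = 0.137 * 60 = 8.22 s. Combine: 0.017781414 rad/s * 8.22 s = 0.14616323 rad. 0.14616323 rad = 0.14616323 radian ≈ 0.1462 radian (4 s.f.). Final answer: 0.1462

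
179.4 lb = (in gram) 1 lb = 0.45359237 kg, so 179.4 lb = 179.4 * 0.45359237 = 81.374471 kg. 1 gram = 0.001 kg, so 81.374471 kg = 81.374471 / 0.001 = 81374.471 gram ≈ 8.137e+04 gram (4 s.f.). Final answer: 8.137e+04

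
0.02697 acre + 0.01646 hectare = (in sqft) 2947. Check: 1 acre = 4046.8564 m^2, so 0.02697 acre = 0.02697 * 4046.8564 = 109.14372 m^2. 1 hectare = 10000 m^2, so 0.01646 hectare = 0.01646 * 10000 = 164.6 m^2. Sum: 109.14372 + 164.6 = 273.74372 m^2. 1 sqft = 0.09290304 m^2, so 273.74372 m^2 = 273.74372 / 0.09290304 = 2946.5529 sqft ≈ 2947 sqft (4 s.f.).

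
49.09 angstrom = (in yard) 1 angstrom = 1e-10 m, so 49.09 angstrom = 49.09 * 1e-10 = 4.909e-09 m. 1 yard = 0.9144 m, so 4.909e-09 m = 4.909e-09 / 0.9144 = 5.3685477e-09 yard ≈ 5.369e-09 yard (4 s.f.). Final answer: 5.369e-09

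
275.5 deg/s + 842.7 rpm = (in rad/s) 1 deg/s = 0.017453293 rad/s, so 275.5 deg/s = 275.5 * 0.017453293 = 4.8083821 rad/s. 1 rpm = 0.10471976 rad/s, so 842.7 rpm = 842.7 * 0.10471976 = 88.247338 rad/s. Sum: 4.8083821 + 88.247338 = 93.05572 rad/s. Result: 93.05572 rad/s ≈ 93.06 rad/s (4 s.f.). Final answer: 93.06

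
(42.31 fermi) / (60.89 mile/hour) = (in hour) 1 fermi = 1e-15 m, so 42.31 fermi = 42.31 * 1e-15 = 4.231e-14 m. 1 mile/hour = 0.44704 m/s, so 60.89 mile/hour = 60.89 * 0.44704 = 27.220266 m/s. Combine: 4.231e-14 m / 27.220266 m/s = 1.5543566e-15 s. 1 hour = 3600 s, so 1.5543566e-15 s = 1.5543566e-15 / 3600 = 4.3176573e-19 hour ≈ 4.318e-19 hour (4 s.f.). Final answer: 4.318e-19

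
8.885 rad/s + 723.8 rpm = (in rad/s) 8.885 rad/s is already in rad/s. 1 rpm = 0.10471976 rad/s, so 723.8 rpm = 723.8 * 0.10471976 = 75.796159 rad/s. Sum: 8.885 + 75.796159 = 84.681159 rad/s. Result: 84.681159 rad/s ≈ 84.68 rad/s (4 s.f.). Final answer: 84.68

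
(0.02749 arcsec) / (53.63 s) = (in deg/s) 1 arcsec = 4.8481368e-06 rad, so 0.02749 arcsec = 0.02749 * 4.8481368e-06 = 1.3327528e-07 rad. 53.63 s is already in s. Combine: 1.3327528e-07 rad / 53.63 s = 2.4850882e-09 rad/s. 1 deg/s = 0.017453293 rad/s, so 2.4850882e-09 rad/s = 2.4850882e-09 / 0.017453293 = 1.4238507e-07 deg/s ≈ 1.424e-07 deg/s (4 s.f.). Final answer: 1.424e-07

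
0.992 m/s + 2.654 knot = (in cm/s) 0.992 m/s is already in m/s. 1 knot = 0.51444444 m/s, so 2.654 knot = 2.654 * 0.51444444 = 1.3653356 m/s. Sum: 0.992 + 1.3653356 = 2.3573356 m/s. 1 cm/s = 0.01 m/s, so 2.3573356 m/s = 2.3573356 / 0.01 = 235.73356 cm/s ≈ 235.7 cm/s (4 s.f.). Final answer: 235.7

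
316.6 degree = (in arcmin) 1 degree = 0.017453293 rad, so 316.6 degree = 316.6 * 0.017453293 = 5.5257124 rad. 1 arcmin = 0.00029088821 rad, so 5.5257124 rad = 5.5257124 / 0.00029088821 = 18996 arcmin ≈ 1.9e+04 arcmin (4 s.f.). Final answer: 1.9e+04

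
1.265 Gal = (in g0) 1 Gal = 0.01 m/s^2, so 1.265 Gal = 1.265 * 0.01 = 0.01265 m/s^2. 1 g0 = 9.80665 m/s^2, so 0.01265 m/s^2 = 0.01265 / 9.80665 = 0.001289941 g0 ≈ 0.00129 g0 (4 s.f.). Final answer: 0.00129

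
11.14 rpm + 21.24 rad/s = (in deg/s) 1284. Check: 1 rpm = 0.10471976 rad/s, so 11.14 rpm = 11.14 * 0.10471976 = 1.1665781 rad/s. 21.24 rad/s is already in rad/s. Sum: 1.1665781 + 21.24 = 22.406578 rad/s. 1 deg/s = 0.017453293 rad/s, so 22.406578 rad/s = 22.406578 / 0.017453293 = 1283.8024 deg/s ≈ 1284 deg/s (4 s.f.).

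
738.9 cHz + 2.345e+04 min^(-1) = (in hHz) 3.982. Check: 1 cHz = 0.01 Hz, so 738.9 cHz = 738.9 * 0.01 = 7.389 Hz. 1 min^(-1) = 0.016666667 Hz, so 2.345e+04 min^(-1) = 2.345e+04 * 0.016666667 = 390.83333 Hz. Sum: 7.389 + 390.83333 = 398.22233 Hz. 1 hHz = 100 Hz, so 398.22233 Hz = 398.22233 / 100 = 3.9822233 hHz ≈ 3.982 hHz (4 s.f.).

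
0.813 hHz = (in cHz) 8130. Check: 1 hHz = 100 Hz, so 0.813 hHz = 0.813 * 100 = 81.3 Hz. 1 cHz = 0.01 Hz, so 81.3 Hz = 81.3 / 0.01 = 8130 cHz.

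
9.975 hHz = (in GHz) 1 hHz = 100 Hz, so 9.975 hHz = 9.975 * 100 = 997.5 Hz. 1 GHz = 1e+09 Hz, so 997.5 Hz = 997.5 / 1e+09 = 9.975e-07 GHz. Final answer: 9.975e-07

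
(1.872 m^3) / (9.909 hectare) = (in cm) 1.872 m^3 is already in m^3. 1 hectare = 10000 m^2, so 9.909 hectare = 9.909 * 10000 = 99090 m^2. Combine: 1.872 m^3 / 99090 m^2 = 1.8891916e-05 m. 1 cm = 0.01 m, so 1.8891916e-05 m = 1.8891916e-05 / 0.01 = 0.0018891916 cm ≈ 0.001889 cm (4 s.f.). Final answer: 0.001889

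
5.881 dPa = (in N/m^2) 0.5881. Check: 1 dPa = 0.1 Pa, so 5.881 dPa = 5.881 * 0.1 = 0.5881 Pa. 0.5881 Pa = 0.5881 N/m^2.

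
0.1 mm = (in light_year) 1 mm = 0.001 m, so 0.1 mm = 0.1 * 0.001 = 0.0001 m. 1 light_year = 9.4607305e+15 m, so 0.0001 m = 0.0001 / 9.4607305e+15 = 1.0570008e-20 light_year ≈ 1.057e-20 light_year (4 s.f.). Final answer: 1.057e-20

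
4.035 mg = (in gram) 0.004035. Check: 1 mg = 1e-06 kg, so 4.035 mg = 4.035 * 1e-06 = 4.035e-06 kg. 1 gram = 0.001 kg, so 4.035e-06 kg = 4.035e-06 / 0.001 = 0.004035 gram.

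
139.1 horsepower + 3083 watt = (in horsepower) 143.2. Check: 1 horsepower = 745.69987 W, so 139.1 horsepower = 139.1 * 745.69987 = 103726.85 W. 3083 watt = 3083 W. Sum: 103726.85 + 3083 = 106809.85 W. 1 horsepower = 745.69987 W, so 106809.85 W = 106809.85 / 745.69987 = 143.23437 horsepower ≈ 143.2 horsepower (4 s.f.).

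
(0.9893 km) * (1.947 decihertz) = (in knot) 1 km = 1000 m, so 0.9893 km = 0.9893 * 1000 = 989.3 m. 1 decihertz = 0.1 Hz, so 1.947 decihertz = 1.947 * 0.1 = 0.1947 Hz. Combine: 989.3 m * 0.1947 Hz = 192.61671 m/s. 1 knot = 0.51444444 m/s, so 192.61671 m/s = 192.61671 / 0.51444444 = 374.41693 knot ≈ 374.4 knot (4 s.f.). Final answer: 374.4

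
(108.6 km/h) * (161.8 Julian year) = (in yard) 1.685e+11. Check: 1 km/h = 0.27777778 m/s, so 108.6 km/h = 108.6 * 0.27777778 = 30.166667 m/s. 1 Julian year = 31557600 s, so 161.8 Julian year = 161.8 * 31557600 = 5.1060197e+09 s. Combine: 30.166667 m/s * 5.1060197e+09 s = 1.5403159e+11 m. 1 yard = 0.9144 m, so 1.5403159e+11 m = 1.5403159e+11 / 0.9144 = 1.68451e+11 yard ≈ 1.685e+11 yard (4 s.f.).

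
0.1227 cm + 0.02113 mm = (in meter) 1 cm = 0.01 m, so 0.1227 cm = 0.1227 * 0.01 = 0.001227 m. 1 mm = 0.001 m, so 0.02113 mm = 0.02113 * 0.001 = 2.113e-05 m. Sum: 0.001227 + 2.113e-05 = 0.00124813 m. 0.00124813 m = 0.00124813 meter ≈ 0.001248 meter (4 s.f.). Final answer: 0.001248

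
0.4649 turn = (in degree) 167.4. Check: 1 turn = 6.2831853 rad, so 0.4649 turn = 0.4649 * 6.2831853 = 2.9210528 rad. 1 degree = 0.017453293 rad, so 2.9210528 rad = 2.9210528 / 0.017453293 = 167.364 degree ≈ 167.4 degree (4 s.f.).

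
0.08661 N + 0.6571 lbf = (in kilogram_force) 0.3069. Check: 0.08661 N is already in N. 1 lbf = 4.4482216 N, so 0.6571 lbf = 0.6571 * 4.4482216 = 2.9229264 N. Sum: 0.08661 + 2.9229264 = 3.0095364 N. 1 kilogram_force = 9.80665 N, so 3.0095364 N = 3.0095364 / 9.80665 = 0.30688731 kilogram_force ≈ 0.3069 kilogram_force (4 s.f.).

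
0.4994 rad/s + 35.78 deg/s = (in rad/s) 0.4994 rad/s is already in rad/s. 1 deg/s = 0.017453293 rad/s, so 35.78 deg/s = 35.78 * 0.017453293 = 0.62447881 rad/s. Sum: 0.4994 + 0.62447881 = 1.1238788 rad/s. Result: 1.1238788 rad/s ≈ 1.124 rad/s (4 s.f.). Final answer: 1.124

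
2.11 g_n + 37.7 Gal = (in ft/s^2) 1 g_n = 9.80665 m/s^2, so 2.11 g_n = 2.11 * 9.80665 = 20.692031 m/s^2. 1 Gal = 0.01 m/s^2, so 37.7 Gal = 37.7 * 0.01 = 0.377 m/s^2. Sum: 20.692031 + 0.377 = 21.069031 m/s^2. 1 ft/s^2 = 0.3048 m/s^2, so 21.069031 m/s^2 = 21.069031 / 0.3048 = 69.124119 ft/s^2 ≈ 69.12 ft/s^2 (4 s.f.). Final answer: 69.12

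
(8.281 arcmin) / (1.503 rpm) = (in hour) 4.251e-06. Check: 1 arcmin = 0.00029088821 rad, so 8.281 arcmin = 8.281 * 0.00029088821 = 0.0024088453 rad. 1 rpm = 0.10471976 rad/s, so 1.503 rpm = 1.503 * 0.10471976 = 0.15739379 rad/s. Combine: 0.0024088453 rad / 0.15739379 rad/s = 0.015304576 s. 1 hour = 3600 s, so 0.015304576 s = 0.015304576 / 3600 = 4.2512711e-06 hour ≈ 4.251e-06 hour (4 s.f.).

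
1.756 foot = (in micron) 1 foot = 0.3048 m, so 1.756 foot = 1.756 * 0.3048 = 0.5352288 m. 1 micron = 1e-06 m, so 0.5352288 m = 0.5352288 / 1e-06 = 535228.8 micron ≈ 5.352e+05 micron (4 s.f.). Final answer: 5.352e+05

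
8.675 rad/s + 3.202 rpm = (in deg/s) 8.675 rad/s is already in rad/s. 1 rpm = 0.10471976 rad/s, so 3.202 rpm = 3.202 * 0.10471976 = 0.33531266 rad/s. Sum: 8.675 + 0.33531266 = 9.0103127 rad/s. 1 deg/s = 0.017453293 rad/s, so 9.0103127 rad/s = 9.0103127 / 0.017453293 = 516.25289 deg/s ≈ 516.3 deg/s (4 s.f.). Final answer: 516.3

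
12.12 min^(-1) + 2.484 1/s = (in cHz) 1 min^(-1) = 0.016666667 Hz, so 12.12 min^(-1) = 12.12 * 0.016666667 = 0.202 Hz. 2.484 1/s = 2.484 Hz. Sum: 0.202 + 2.484 = 2.686 Hz. 1 cHz = 0.01 Hz, so 2.686 Hz = 2.686 / 0.01 = 268.6 cHz. Final answer: 268.6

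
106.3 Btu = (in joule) 1 Btu = 1055.0559 J, so 106.3 Btu = 106.3 * 1055.0559 = 112152.44 J. 112152.44 J = 112152.44 joule ≈ 1.122e+05 joule (4 s.f.). Final answer: 1.122e+05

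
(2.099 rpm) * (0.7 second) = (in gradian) 9.795. Check: 1 rpm = 0.10471976 rad/s, so 2.099 rpm = 2.099 * 0.10471976 = 0.21980677 rad/s. 0.7 second = 0.7 s. Combine: 0.21980677 rad/s * 0.7 s = 0.15386474 rad. 1 gradian = 0.015707963 rad, so 0.15386474 rad = 0.15386474 / 0.015707963 = 9.7953333 gradian ≈ 9.795 gradian (4 s.f.).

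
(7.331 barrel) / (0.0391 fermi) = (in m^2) 2.981e+16. Check: 1 barrel = 0.15898729 m^3, so 7.331 barrel = 7.331 * 0.15898729 = 1.1655359 m^3. 1 fermi = 1e-15 m, so 0.0391 fermi = 0.0391 * 1e-15 = 3.91e-17 m. Combine: 1.1655359 m^3 / 3.91e-17 m = 2.9809101e+16 m^2. Result: 2.9809101e+16 m^2 ≈ 2.981e+16 m^2 (4 s.f.).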